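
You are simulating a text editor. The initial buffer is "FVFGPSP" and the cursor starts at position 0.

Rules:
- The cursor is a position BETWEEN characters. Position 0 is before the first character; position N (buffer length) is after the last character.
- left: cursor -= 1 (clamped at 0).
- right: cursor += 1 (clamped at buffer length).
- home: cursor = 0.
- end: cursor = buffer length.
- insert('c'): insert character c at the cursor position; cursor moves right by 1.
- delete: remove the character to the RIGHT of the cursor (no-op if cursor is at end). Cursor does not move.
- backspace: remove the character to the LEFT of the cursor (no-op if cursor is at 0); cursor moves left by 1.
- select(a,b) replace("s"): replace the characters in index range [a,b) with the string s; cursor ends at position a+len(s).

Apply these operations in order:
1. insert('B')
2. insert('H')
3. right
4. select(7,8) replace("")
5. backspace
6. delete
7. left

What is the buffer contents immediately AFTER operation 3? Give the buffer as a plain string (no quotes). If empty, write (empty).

Answer: BHFVFGPSP

Derivation:
After op 1 (insert('B')): buf='BFVFGPSP' cursor=1
After op 2 (insert('H')): buf='BHFVFGPSP' cursor=2
After op 3 (right): buf='BHFVFGPSP' cursor=3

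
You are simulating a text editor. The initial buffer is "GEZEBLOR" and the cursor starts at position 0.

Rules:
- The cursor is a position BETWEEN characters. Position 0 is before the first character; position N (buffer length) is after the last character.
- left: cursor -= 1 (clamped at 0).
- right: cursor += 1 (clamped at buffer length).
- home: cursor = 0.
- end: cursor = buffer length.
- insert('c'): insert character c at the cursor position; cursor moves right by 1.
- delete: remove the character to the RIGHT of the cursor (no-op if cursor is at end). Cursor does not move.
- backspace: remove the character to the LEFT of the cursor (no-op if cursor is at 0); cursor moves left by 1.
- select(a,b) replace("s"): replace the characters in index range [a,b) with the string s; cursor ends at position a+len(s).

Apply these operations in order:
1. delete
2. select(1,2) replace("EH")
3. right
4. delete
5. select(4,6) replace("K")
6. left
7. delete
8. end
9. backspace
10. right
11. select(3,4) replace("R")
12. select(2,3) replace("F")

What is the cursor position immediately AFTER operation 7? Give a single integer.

Answer: 4

Derivation:
After op 1 (delete): buf='EZEBLOR' cursor=0
After op 2 (select(1,2) replace("EH")): buf='EEHEBLOR' cursor=3
After op 3 (right): buf='EEHEBLOR' cursor=4
After op 4 (delete): buf='EEHELOR' cursor=4
After op 5 (select(4,6) replace("K")): buf='EEHEKR' cursor=5
After op 6 (left): buf='EEHEKR' cursor=4
After op 7 (delete): buf='EEHER' cursor=4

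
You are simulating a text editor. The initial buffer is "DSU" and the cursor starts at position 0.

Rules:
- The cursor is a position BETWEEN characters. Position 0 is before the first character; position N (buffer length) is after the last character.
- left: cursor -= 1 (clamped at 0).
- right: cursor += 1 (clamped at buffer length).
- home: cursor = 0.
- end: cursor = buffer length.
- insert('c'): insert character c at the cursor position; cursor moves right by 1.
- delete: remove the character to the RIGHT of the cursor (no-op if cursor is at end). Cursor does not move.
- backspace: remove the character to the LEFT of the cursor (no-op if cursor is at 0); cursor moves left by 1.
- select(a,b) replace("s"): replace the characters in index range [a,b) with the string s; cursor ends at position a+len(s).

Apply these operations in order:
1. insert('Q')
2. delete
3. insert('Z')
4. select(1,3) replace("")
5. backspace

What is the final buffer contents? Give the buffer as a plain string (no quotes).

After op 1 (insert('Q')): buf='QDSU' cursor=1
After op 2 (delete): buf='QSU' cursor=1
After op 3 (insert('Z')): buf='QZSU' cursor=2
After op 4 (select(1,3) replace("")): buf='QU' cursor=1
After op 5 (backspace): buf='U' cursor=0

Answer: U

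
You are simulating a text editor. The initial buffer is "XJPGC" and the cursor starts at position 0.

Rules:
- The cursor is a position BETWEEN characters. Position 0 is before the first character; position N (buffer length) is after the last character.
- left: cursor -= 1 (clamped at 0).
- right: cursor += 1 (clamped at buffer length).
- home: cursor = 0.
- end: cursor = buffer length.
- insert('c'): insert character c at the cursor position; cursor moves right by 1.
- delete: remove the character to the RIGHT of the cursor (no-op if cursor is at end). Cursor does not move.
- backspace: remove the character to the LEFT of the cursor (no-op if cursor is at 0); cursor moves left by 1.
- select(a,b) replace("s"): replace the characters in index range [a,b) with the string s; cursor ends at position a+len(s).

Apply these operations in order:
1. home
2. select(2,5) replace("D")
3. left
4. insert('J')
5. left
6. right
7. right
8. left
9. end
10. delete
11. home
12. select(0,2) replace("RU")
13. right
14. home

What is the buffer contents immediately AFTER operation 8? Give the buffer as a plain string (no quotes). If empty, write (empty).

Answer: XJJD

Derivation:
After op 1 (home): buf='XJPGC' cursor=0
After op 2 (select(2,5) replace("D")): buf='XJD' cursor=3
After op 3 (left): buf='XJD' cursor=2
After op 4 (insert('J')): buf='XJJD' cursor=3
After op 5 (left): buf='XJJD' cursor=2
After op 6 (right): buf='XJJD' cursor=3
After op 7 (right): buf='XJJD' cursor=4
After op 8 (left): buf='XJJD' cursor=3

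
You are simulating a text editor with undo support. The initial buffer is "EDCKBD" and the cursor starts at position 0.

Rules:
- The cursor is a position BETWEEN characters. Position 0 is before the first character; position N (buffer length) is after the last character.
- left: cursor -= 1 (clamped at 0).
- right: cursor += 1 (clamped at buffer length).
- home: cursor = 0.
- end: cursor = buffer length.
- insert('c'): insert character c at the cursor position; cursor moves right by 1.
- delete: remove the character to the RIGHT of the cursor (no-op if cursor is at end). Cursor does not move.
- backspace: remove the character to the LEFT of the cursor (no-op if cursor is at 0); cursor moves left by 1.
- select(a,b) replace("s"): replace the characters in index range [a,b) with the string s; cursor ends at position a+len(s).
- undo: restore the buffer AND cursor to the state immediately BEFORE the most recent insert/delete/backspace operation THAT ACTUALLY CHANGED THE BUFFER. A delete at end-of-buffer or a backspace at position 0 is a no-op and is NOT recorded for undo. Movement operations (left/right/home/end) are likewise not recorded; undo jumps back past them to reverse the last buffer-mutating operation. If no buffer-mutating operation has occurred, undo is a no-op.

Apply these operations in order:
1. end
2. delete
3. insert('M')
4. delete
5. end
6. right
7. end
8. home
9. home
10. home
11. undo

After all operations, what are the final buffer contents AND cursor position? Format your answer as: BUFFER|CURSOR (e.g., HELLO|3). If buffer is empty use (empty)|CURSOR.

Answer: EDCKBD|6

Derivation:
After op 1 (end): buf='EDCKBD' cursor=6
After op 2 (delete): buf='EDCKBD' cursor=6
After op 3 (insert('M')): buf='EDCKBDM' cursor=7
After op 4 (delete): buf='EDCKBDM' cursor=7
After op 5 (end): buf='EDCKBDM' cursor=7
After op 6 (right): buf='EDCKBDM' cursor=7
After op 7 (end): buf='EDCKBDM' cursor=7
After op 8 (home): buf='EDCKBDM' cursor=0
After op 9 (home): buf='EDCKBDM' cursor=0
After op 10 (home): buf='EDCKBDM' cursor=0
After op 11 (undo): buf='EDCKBD' cursor=6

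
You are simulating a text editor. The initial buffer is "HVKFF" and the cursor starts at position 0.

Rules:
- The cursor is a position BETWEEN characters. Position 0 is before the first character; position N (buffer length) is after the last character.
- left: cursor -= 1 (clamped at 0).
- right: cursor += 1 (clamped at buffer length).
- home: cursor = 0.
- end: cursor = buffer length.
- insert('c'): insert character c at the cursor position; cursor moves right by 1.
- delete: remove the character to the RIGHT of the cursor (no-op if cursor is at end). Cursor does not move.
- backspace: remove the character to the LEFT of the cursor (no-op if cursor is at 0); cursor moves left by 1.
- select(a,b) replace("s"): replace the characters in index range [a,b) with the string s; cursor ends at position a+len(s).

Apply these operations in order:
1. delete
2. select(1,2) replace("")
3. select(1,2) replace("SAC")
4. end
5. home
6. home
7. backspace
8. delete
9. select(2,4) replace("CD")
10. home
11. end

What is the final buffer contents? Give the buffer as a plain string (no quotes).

After op 1 (delete): buf='VKFF' cursor=0
After op 2 (select(1,2) replace("")): buf='VFF' cursor=1
After op 3 (select(1,2) replace("SAC")): buf='VSACF' cursor=4
After op 4 (end): buf='VSACF' cursor=5
After op 5 (home): buf='VSACF' cursor=0
After op 6 (home): buf='VSACF' cursor=0
After op 7 (backspace): buf='VSACF' cursor=0
After op 8 (delete): buf='SACF' cursor=0
After op 9 (select(2,4) replace("CD")): buf='SACD' cursor=4
After op 10 (home): buf='SACD' cursor=0
After op 11 (end): buf='SACD' cursor=4

Answer: SACD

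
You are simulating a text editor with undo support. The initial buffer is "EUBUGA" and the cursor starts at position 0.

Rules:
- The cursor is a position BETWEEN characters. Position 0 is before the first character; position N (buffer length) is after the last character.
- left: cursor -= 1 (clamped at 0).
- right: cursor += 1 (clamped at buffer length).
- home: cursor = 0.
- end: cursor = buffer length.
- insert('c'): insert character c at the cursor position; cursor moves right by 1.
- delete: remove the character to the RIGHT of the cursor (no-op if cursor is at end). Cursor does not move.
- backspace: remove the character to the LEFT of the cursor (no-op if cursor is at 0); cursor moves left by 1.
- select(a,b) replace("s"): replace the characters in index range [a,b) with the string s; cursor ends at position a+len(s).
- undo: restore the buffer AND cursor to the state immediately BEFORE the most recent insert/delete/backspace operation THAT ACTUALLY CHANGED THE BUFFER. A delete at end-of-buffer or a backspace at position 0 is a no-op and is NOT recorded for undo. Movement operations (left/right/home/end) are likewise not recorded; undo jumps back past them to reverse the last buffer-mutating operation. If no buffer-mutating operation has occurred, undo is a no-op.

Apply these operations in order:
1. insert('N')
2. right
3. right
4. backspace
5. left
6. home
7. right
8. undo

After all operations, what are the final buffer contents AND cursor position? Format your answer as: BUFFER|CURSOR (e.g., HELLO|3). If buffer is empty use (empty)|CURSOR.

Answer: NEUBUGA|3

Derivation:
After op 1 (insert('N')): buf='NEUBUGA' cursor=1
After op 2 (right): buf='NEUBUGA' cursor=2
After op 3 (right): buf='NEUBUGA' cursor=3
After op 4 (backspace): buf='NEBUGA' cursor=2
After op 5 (left): buf='NEBUGA' cursor=1
After op 6 (home): buf='NEBUGA' cursor=0
After op 7 (right): buf='NEBUGA' cursor=1
After op 8 (undo): buf='NEUBUGA' cursor=3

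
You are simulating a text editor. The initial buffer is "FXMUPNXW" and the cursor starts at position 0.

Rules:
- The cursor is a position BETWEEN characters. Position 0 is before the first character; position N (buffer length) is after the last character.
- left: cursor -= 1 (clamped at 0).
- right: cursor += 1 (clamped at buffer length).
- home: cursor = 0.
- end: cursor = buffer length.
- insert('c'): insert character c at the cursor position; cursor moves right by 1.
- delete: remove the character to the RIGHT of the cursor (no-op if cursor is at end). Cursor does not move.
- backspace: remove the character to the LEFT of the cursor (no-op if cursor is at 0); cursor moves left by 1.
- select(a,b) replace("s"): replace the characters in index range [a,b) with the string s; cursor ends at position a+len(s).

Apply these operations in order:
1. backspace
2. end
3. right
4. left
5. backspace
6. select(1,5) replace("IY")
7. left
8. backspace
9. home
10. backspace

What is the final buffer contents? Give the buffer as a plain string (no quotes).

Answer: FYNW

Derivation:
After op 1 (backspace): buf='FXMUPNXW' cursor=0
After op 2 (end): buf='FXMUPNXW' cursor=8
After op 3 (right): buf='FXMUPNXW' cursor=8
After op 4 (left): buf='FXMUPNXW' cursor=7
After op 5 (backspace): buf='FXMUPNW' cursor=6
After op 6 (select(1,5) replace("IY")): buf='FIYNW' cursor=3
After op 7 (left): buf='FIYNW' cursor=2
After op 8 (backspace): buf='FYNW' cursor=1
After op 9 (home): buf='FYNW' cursor=0
After op 10 (backspace): buf='FYNW' cursor=0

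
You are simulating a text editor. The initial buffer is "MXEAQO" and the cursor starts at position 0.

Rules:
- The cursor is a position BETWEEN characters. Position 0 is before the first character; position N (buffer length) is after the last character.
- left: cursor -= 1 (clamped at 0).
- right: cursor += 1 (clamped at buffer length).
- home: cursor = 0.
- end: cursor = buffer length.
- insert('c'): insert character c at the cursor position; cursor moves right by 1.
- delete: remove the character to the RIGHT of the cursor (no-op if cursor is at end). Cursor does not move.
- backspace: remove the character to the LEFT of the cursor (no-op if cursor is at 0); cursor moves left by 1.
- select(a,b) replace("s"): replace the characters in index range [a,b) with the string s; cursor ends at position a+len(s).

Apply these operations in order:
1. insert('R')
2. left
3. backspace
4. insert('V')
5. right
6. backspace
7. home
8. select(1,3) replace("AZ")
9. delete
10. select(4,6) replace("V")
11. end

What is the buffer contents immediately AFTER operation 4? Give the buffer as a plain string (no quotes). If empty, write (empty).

Answer: VRMXEAQO

Derivation:
After op 1 (insert('R')): buf='RMXEAQO' cursor=1
After op 2 (left): buf='RMXEAQO' cursor=0
After op 3 (backspace): buf='RMXEAQO' cursor=0
After op 4 (insert('V')): buf='VRMXEAQO' cursor=1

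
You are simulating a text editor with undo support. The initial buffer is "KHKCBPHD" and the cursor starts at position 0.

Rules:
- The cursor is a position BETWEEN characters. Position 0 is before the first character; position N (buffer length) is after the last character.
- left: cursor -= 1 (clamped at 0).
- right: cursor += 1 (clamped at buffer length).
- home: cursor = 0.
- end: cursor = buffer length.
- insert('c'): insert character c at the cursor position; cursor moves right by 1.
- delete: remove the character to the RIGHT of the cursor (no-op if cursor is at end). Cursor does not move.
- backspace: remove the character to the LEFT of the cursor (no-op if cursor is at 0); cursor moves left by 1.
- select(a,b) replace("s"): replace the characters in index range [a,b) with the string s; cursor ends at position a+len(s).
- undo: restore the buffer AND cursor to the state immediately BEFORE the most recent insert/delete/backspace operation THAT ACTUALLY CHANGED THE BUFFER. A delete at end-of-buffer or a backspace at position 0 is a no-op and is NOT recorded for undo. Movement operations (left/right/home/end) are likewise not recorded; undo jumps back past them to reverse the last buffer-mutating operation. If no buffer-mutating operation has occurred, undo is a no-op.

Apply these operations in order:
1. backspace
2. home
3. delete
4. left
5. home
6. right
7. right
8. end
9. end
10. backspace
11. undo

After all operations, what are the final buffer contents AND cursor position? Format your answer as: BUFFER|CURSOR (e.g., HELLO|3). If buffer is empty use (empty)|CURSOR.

After op 1 (backspace): buf='KHKCBPHD' cursor=0
After op 2 (home): buf='KHKCBPHD' cursor=0
After op 3 (delete): buf='HKCBPHD' cursor=0
After op 4 (left): buf='HKCBPHD' cursor=0
After op 5 (home): buf='HKCBPHD' cursor=0
After op 6 (right): buf='HKCBPHD' cursor=1
After op 7 (right): buf='HKCBPHD' cursor=2
After op 8 (end): buf='HKCBPHD' cursor=7
After op 9 (end): buf='HKCBPHD' cursor=7
After op 10 (backspace): buf='HKCBPH' cursor=6
After op 11 (undo): buf='HKCBPHD' cursor=7

Answer: HKCBPHD|7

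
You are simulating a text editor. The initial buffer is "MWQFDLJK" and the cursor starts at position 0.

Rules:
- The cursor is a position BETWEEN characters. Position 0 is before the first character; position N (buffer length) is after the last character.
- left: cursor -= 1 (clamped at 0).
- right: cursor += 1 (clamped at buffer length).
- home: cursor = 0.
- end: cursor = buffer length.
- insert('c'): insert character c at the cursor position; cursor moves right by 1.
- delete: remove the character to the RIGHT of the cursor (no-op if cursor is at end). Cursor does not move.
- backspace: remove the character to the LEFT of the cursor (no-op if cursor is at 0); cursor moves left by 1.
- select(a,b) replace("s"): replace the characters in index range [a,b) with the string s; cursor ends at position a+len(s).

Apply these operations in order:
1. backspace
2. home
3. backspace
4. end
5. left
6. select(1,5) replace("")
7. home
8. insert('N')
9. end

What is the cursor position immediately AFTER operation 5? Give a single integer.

After op 1 (backspace): buf='MWQFDLJK' cursor=0
After op 2 (home): buf='MWQFDLJK' cursor=0
After op 3 (backspace): buf='MWQFDLJK' cursor=0
After op 4 (end): buf='MWQFDLJK' cursor=8
After op 5 (left): buf='MWQFDLJK' cursor=7

Answer: 7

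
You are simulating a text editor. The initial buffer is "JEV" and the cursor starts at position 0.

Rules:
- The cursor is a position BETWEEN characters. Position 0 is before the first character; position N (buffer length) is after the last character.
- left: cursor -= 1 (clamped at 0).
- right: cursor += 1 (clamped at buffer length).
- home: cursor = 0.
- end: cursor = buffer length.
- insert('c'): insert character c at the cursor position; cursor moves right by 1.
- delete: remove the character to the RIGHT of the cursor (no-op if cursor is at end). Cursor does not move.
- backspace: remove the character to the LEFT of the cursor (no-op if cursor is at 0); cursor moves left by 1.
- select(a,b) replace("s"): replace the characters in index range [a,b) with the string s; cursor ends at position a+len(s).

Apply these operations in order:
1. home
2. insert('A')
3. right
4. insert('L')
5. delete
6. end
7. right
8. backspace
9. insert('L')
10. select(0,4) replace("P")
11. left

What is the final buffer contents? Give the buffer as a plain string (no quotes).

Answer: P

Derivation:
After op 1 (home): buf='JEV' cursor=0
After op 2 (insert('A')): buf='AJEV' cursor=1
After op 3 (right): buf='AJEV' cursor=2
After op 4 (insert('L')): buf='AJLEV' cursor=3
After op 5 (delete): buf='AJLV' cursor=3
After op 6 (end): buf='AJLV' cursor=4
After op 7 (right): buf='AJLV' cursor=4
After op 8 (backspace): buf='AJL' cursor=3
After op 9 (insert('L')): buf='AJLL' cursor=4
After op 10 (select(0,4) replace("P")): buf='P' cursor=1
After op 11 (left): buf='P' cursor=0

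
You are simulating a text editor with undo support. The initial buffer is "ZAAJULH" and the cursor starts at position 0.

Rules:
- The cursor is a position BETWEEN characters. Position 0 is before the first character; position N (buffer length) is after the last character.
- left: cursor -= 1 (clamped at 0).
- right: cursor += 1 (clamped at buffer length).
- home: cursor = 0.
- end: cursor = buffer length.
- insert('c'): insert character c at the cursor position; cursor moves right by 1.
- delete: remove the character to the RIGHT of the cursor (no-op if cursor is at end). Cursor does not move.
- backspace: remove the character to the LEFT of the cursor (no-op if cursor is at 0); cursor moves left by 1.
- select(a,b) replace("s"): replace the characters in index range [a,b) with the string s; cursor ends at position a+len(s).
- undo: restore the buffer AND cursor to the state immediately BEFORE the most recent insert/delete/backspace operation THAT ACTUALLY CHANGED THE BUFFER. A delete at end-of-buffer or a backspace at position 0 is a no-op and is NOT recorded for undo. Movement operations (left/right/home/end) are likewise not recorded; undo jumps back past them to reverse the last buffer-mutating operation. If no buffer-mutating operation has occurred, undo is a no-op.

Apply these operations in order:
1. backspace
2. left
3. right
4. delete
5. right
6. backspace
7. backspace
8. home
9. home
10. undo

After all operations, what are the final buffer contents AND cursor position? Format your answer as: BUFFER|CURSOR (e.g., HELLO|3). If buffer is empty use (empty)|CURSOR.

Answer: ZJULH|1

Derivation:
After op 1 (backspace): buf='ZAAJULH' cursor=0
After op 2 (left): buf='ZAAJULH' cursor=0
After op 3 (right): buf='ZAAJULH' cursor=1
After op 4 (delete): buf='ZAJULH' cursor=1
After op 5 (right): buf='ZAJULH' cursor=2
After op 6 (backspace): buf='ZJULH' cursor=1
After op 7 (backspace): buf='JULH' cursor=0
After op 8 (home): buf='JULH' cursor=0
After op 9 (home): buf='JULH' cursor=0
After op 10 (undo): buf='ZJULH' cursor=1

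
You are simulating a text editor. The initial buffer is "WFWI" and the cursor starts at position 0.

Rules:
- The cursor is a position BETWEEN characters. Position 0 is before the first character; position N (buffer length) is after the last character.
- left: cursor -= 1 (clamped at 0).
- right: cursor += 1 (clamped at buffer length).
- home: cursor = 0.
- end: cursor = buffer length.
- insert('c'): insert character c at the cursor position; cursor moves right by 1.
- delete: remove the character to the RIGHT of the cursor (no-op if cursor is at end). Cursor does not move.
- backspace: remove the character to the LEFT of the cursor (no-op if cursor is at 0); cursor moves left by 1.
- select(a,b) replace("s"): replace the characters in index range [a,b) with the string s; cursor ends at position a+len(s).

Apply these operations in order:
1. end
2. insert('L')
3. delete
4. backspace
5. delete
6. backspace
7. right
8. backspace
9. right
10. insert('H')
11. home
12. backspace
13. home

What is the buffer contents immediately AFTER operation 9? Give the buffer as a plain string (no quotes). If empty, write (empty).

After op 1 (end): buf='WFWI' cursor=4
After op 2 (insert('L')): buf='WFWIL' cursor=5
After op 3 (delete): buf='WFWIL' cursor=5
After op 4 (backspace): buf='WFWI' cursor=4
After op 5 (delete): buf='WFWI' cursor=4
After op 6 (backspace): buf='WFW' cursor=3
After op 7 (right): buf='WFW' cursor=3
After op 8 (backspace): buf='WF' cursor=2
After op 9 (right): buf='WF' cursor=2

Answer: WF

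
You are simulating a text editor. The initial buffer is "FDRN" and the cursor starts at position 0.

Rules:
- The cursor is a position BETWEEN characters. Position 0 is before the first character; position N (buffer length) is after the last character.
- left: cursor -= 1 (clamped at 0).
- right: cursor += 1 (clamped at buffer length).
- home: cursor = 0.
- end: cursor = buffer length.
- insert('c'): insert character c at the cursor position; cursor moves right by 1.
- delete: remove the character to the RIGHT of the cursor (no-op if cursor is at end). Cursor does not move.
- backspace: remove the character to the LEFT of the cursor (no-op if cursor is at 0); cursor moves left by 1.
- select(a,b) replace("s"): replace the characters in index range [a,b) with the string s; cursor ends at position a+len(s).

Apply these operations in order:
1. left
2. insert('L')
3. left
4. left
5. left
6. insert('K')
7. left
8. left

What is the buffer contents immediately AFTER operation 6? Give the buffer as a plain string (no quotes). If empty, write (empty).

Answer: KLFDRN

Derivation:
After op 1 (left): buf='FDRN' cursor=0
After op 2 (insert('L')): buf='LFDRN' cursor=1
After op 3 (left): buf='LFDRN' cursor=0
After op 4 (left): buf='LFDRN' cursor=0
After op 5 (left): buf='LFDRN' cursor=0
After op 6 (insert('K')): buf='KLFDRN' cursor=1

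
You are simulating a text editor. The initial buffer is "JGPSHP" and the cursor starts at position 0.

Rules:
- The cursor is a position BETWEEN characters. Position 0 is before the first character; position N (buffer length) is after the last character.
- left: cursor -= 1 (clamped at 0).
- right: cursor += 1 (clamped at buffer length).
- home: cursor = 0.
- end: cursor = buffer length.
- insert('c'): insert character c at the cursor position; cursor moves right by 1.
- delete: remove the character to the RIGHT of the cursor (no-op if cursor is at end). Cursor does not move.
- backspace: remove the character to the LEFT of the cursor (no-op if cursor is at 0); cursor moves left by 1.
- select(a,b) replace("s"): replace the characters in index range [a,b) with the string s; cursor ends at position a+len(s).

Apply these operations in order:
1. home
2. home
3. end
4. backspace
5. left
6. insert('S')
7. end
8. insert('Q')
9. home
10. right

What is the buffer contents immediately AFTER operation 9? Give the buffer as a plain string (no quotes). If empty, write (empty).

Answer: JGPSSHQ

Derivation:
After op 1 (home): buf='JGPSHP' cursor=0
After op 2 (home): buf='JGPSHP' cursor=0
After op 3 (end): buf='JGPSHP' cursor=6
After op 4 (backspace): buf='JGPSH' cursor=5
After op 5 (left): buf='JGPSH' cursor=4
After op 6 (insert('S')): buf='JGPSSH' cursor=5
After op 7 (end): buf='JGPSSH' cursor=6
After op 8 (insert('Q')): buf='JGPSSHQ' cursor=7
After op 9 (home): buf='JGPSSHQ' cursor=0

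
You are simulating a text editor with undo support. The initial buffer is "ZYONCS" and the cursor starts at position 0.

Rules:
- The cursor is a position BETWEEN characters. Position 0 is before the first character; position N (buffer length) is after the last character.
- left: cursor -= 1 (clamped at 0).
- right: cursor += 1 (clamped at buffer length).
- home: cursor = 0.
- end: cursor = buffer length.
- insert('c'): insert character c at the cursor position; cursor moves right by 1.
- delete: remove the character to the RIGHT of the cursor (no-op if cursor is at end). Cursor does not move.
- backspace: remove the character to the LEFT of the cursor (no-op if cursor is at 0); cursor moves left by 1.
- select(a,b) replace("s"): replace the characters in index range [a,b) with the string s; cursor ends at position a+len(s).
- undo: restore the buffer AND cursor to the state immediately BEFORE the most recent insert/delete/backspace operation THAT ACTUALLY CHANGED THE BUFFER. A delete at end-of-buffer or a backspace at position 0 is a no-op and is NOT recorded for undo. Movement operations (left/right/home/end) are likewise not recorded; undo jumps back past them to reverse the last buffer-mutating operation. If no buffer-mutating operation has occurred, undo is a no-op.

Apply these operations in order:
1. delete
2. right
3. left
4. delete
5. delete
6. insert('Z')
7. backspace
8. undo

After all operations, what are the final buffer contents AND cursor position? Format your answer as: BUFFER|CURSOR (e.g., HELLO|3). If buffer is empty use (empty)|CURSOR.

After op 1 (delete): buf='YONCS' cursor=0
After op 2 (right): buf='YONCS' cursor=1
After op 3 (left): buf='YONCS' cursor=0
After op 4 (delete): buf='ONCS' cursor=0
After op 5 (delete): buf='NCS' cursor=0
After op 6 (insert('Z')): buf='ZNCS' cursor=1
After op 7 (backspace): buf='NCS' cursor=0
After op 8 (undo): buf='ZNCS' cursor=1

Answer: ZNCS|1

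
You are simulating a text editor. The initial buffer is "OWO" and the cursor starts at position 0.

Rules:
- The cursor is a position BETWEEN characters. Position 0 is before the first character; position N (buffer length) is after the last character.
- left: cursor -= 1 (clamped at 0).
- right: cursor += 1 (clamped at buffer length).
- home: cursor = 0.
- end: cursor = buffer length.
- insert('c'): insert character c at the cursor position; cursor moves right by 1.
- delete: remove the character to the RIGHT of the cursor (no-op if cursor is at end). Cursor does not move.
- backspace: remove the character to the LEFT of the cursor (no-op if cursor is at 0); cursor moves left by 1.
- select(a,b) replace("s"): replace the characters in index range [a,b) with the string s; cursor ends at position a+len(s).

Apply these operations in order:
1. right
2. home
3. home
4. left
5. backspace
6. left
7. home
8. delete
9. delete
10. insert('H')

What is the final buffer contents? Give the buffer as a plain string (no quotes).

Answer: HO

Derivation:
After op 1 (right): buf='OWO' cursor=1
After op 2 (home): buf='OWO' cursor=0
After op 3 (home): buf='OWO' cursor=0
After op 4 (left): buf='OWO' cursor=0
After op 5 (backspace): buf='OWO' cursor=0
After op 6 (left): buf='OWO' cursor=0
After op 7 (home): buf='OWO' cursor=0
After op 8 (delete): buf='WO' cursor=0
After op 9 (delete): buf='O' cursor=0
After op 10 (insert('H')): buf='HO' cursor=1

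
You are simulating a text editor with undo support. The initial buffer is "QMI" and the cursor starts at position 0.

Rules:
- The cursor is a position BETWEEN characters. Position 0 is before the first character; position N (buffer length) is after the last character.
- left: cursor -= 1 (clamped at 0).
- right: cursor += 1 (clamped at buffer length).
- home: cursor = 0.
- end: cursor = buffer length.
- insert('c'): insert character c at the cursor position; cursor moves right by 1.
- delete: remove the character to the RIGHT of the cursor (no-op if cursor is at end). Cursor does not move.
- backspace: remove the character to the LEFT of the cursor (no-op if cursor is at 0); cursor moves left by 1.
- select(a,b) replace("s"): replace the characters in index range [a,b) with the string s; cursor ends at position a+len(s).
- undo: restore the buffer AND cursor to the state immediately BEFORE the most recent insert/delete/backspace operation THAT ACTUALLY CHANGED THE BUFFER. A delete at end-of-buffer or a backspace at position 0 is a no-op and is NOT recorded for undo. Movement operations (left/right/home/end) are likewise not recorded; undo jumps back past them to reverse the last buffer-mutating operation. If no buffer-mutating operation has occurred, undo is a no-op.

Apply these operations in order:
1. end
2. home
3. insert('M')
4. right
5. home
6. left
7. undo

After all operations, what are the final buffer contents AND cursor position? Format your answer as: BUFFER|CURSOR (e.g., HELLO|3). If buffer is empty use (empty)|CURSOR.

After op 1 (end): buf='QMI' cursor=3
After op 2 (home): buf='QMI' cursor=0
After op 3 (insert('M')): buf='MQMI' cursor=1
After op 4 (right): buf='MQMI' cursor=2
After op 5 (home): buf='MQMI' cursor=0
After op 6 (left): buf='MQMI' cursor=0
After op 7 (undo): buf='QMI' cursor=0

Answer: QMI|0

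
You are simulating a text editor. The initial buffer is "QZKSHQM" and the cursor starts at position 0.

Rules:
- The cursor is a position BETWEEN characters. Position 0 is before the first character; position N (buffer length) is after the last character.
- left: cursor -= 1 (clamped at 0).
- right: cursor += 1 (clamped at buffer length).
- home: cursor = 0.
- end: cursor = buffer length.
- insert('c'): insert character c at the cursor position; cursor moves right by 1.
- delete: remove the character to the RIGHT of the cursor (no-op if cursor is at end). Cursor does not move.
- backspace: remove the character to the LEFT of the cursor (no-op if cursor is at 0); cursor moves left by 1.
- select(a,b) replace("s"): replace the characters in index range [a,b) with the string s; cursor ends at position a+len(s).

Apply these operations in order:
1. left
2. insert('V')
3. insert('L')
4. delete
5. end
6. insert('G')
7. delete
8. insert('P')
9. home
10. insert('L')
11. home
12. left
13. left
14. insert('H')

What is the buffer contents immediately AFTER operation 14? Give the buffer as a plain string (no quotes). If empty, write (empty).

After op 1 (left): buf='QZKSHQM' cursor=0
After op 2 (insert('V')): buf='VQZKSHQM' cursor=1
After op 3 (insert('L')): buf='VLQZKSHQM' cursor=2
After op 4 (delete): buf='VLZKSHQM' cursor=2
After op 5 (end): buf='VLZKSHQM' cursor=8
After op 6 (insert('G')): buf='VLZKSHQMG' cursor=9
After op 7 (delete): buf='VLZKSHQMG' cursor=9
After op 8 (insert('P')): buf='VLZKSHQMGP' cursor=10
After op 9 (home): buf='VLZKSHQMGP' cursor=0
After op 10 (insert('L')): buf='LVLZKSHQMGP' cursor=1
After op 11 (home): buf='LVLZKSHQMGP' cursor=0
After op 12 (left): buf='LVLZKSHQMGP' cursor=0
After op 13 (left): buf='LVLZKSHQMGP' cursor=0
After op 14 (insert('H')): buf='HLVLZKSHQMGP' cursor=1

Answer: HLVLZKSHQMGP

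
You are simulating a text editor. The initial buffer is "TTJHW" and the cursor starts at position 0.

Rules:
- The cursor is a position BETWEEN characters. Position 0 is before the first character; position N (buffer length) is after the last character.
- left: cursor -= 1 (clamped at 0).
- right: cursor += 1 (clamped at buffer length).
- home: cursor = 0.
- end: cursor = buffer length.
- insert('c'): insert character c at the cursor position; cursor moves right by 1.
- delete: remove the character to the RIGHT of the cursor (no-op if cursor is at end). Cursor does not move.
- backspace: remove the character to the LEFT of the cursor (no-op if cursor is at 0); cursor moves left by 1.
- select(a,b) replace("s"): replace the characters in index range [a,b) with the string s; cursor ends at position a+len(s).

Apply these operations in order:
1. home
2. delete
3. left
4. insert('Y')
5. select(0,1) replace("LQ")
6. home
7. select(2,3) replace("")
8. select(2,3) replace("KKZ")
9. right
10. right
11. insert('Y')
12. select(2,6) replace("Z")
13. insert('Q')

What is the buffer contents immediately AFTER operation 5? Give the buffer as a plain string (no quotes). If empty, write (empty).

Answer: LQTJHW

Derivation:
After op 1 (home): buf='TTJHW' cursor=0
After op 2 (delete): buf='TJHW' cursor=0
After op 3 (left): buf='TJHW' cursor=0
After op 4 (insert('Y')): buf='YTJHW' cursor=1
After op 5 (select(0,1) replace("LQ")): buf='LQTJHW' cursor=2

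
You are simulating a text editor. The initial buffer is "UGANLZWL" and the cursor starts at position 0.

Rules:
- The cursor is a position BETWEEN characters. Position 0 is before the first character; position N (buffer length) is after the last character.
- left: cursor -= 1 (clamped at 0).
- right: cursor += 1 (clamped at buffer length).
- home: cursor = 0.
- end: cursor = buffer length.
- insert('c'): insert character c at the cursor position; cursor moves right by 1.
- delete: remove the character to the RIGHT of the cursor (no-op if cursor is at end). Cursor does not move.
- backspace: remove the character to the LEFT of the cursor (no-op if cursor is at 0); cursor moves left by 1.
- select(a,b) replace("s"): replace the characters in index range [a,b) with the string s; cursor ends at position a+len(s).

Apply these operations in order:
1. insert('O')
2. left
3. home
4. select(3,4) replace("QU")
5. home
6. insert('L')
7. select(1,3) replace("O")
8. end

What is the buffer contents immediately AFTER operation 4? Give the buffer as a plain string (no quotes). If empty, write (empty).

After op 1 (insert('O')): buf='OUGANLZWL' cursor=1
After op 2 (left): buf='OUGANLZWL' cursor=0
After op 3 (home): buf='OUGANLZWL' cursor=0
After op 4 (select(3,4) replace("QU")): buf='OUGQUNLZWL' cursor=5

Answer: OUGQUNLZWL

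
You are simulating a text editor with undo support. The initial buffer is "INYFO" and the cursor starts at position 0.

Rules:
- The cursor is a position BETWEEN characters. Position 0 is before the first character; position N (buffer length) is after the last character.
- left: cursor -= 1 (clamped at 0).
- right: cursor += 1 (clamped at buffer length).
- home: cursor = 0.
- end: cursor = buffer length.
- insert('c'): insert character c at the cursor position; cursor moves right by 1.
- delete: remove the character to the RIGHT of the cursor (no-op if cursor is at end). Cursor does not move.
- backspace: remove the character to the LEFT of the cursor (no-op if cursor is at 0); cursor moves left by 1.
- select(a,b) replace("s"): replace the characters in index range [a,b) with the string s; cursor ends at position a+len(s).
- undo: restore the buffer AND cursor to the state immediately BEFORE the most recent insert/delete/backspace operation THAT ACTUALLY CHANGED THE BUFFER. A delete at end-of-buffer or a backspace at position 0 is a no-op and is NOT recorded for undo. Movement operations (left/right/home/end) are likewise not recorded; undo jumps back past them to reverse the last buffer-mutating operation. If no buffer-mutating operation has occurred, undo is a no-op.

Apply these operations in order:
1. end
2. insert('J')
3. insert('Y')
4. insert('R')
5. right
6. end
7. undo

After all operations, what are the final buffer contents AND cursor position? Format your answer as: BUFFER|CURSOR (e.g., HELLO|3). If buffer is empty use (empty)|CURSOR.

Answer: INYFOJY|7

Derivation:
After op 1 (end): buf='INYFO' cursor=5
After op 2 (insert('J')): buf='INYFOJ' cursor=6
After op 3 (insert('Y')): buf='INYFOJY' cursor=7
After op 4 (insert('R')): buf='INYFOJYR' cursor=8
After op 5 (right): buf='INYFOJYR' cursor=8
After op 6 (end): buf='INYFOJYR' cursor=8
After op 7 (undo): buf='INYFOJY' cursor=7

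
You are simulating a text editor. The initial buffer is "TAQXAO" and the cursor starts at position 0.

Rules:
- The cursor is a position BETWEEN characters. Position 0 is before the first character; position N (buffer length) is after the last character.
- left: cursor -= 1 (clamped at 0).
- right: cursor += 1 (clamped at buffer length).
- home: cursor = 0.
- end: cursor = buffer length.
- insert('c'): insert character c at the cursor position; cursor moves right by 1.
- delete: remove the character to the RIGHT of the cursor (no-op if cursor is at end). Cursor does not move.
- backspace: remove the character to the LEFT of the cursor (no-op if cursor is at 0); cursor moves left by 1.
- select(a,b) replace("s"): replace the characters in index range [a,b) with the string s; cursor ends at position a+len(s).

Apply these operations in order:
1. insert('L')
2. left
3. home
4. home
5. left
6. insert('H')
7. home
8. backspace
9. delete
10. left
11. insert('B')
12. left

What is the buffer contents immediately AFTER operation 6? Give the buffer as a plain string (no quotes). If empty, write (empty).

After op 1 (insert('L')): buf='LTAQXAO' cursor=1
After op 2 (left): buf='LTAQXAO' cursor=0
After op 3 (home): buf='LTAQXAO' cursor=0
After op 4 (home): buf='LTAQXAO' cursor=0
After op 5 (left): buf='LTAQXAO' cursor=0
After op 6 (insert('H')): buf='HLTAQXAO' cursor=1

Answer: HLTAQXAO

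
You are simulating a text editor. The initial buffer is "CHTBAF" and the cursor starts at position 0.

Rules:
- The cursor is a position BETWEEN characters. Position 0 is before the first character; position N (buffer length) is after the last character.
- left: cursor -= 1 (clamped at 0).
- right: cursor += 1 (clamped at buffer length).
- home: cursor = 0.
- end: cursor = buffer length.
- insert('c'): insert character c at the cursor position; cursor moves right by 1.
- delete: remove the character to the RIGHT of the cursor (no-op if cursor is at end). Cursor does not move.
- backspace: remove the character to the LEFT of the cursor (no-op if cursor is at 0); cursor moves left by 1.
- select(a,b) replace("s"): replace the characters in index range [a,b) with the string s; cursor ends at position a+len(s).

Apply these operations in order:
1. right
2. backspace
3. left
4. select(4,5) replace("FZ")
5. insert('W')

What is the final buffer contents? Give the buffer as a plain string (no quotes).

After op 1 (right): buf='CHTBAF' cursor=1
After op 2 (backspace): buf='HTBAF' cursor=0
After op 3 (left): buf='HTBAF' cursor=0
After op 4 (select(4,5) replace("FZ")): buf='HTBAFZ' cursor=6
After op 5 (insert('W')): buf='HTBAFZW' cursor=7

Answer: HTBAFZW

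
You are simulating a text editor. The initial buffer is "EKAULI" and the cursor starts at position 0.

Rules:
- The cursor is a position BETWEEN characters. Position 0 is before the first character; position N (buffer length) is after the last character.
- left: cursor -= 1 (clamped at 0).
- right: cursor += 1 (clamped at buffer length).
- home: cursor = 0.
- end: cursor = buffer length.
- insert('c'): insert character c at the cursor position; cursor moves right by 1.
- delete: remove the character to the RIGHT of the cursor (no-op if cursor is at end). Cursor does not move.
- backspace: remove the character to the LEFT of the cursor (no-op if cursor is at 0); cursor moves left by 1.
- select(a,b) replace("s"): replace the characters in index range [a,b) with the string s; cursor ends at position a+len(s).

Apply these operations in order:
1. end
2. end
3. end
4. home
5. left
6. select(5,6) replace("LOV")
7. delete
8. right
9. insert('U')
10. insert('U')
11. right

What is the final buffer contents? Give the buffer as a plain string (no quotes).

After op 1 (end): buf='EKAULI' cursor=6
After op 2 (end): buf='EKAULI' cursor=6
After op 3 (end): buf='EKAULI' cursor=6
After op 4 (home): buf='EKAULI' cursor=0
After op 5 (left): buf='EKAULI' cursor=0
After op 6 (select(5,6) replace("LOV")): buf='EKAULLOV' cursor=8
After op 7 (delete): buf='EKAULLOV' cursor=8
After op 8 (right): buf='EKAULLOV' cursor=8
After op 9 (insert('U')): buf='EKAULLOVU' cursor=9
After op 10 (insert('U')): buf='EKAULLOVUU' cursor=10
After op 11 (right): buf='EKAULLOVUU' cursor=10

Answer: EKAULLOVUU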